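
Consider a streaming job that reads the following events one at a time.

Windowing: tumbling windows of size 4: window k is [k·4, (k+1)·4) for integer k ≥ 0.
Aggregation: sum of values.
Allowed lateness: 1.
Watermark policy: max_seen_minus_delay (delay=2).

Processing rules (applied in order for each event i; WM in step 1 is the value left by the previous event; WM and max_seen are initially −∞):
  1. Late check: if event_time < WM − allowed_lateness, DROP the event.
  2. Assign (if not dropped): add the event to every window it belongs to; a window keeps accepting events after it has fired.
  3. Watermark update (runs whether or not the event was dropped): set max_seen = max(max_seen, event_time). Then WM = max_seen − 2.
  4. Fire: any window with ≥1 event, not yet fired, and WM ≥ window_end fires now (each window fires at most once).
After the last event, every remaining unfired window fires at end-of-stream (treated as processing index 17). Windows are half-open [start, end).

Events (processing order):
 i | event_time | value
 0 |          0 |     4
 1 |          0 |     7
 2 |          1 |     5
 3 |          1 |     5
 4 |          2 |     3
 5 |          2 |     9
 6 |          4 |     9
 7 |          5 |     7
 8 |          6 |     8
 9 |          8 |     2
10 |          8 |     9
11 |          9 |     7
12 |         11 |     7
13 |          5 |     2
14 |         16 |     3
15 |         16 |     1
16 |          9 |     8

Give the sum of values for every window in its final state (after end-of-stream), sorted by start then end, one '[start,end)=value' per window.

[0,4)=33 [4,8)=24 [8,12)=25 [16,20)=4

i=0 t=0 v=4: → [0,4); WM=-2
i=1 t=0 v=7: → [0,4); WM=-2
i=2 t=1 v=5: → [0,4); WM=-1
i=3 t=1 v=5: → [0,4); WM=-1
i=4 t=2 v=3: → [0,4); WM=0
i=5 t=2 v=9: → [0,4); WM=0
i=6 t=4 v=9: → [4,8); WM=2
i=7 t=5 v=7: → [4,8); WM=3
i=8 t=6 v=8: → [4,8); WM=4; [0,4) fires=33
i=9 t=8 v=2: → [8,12); WM=6
i=10 t=8 v=9: → [8,12); WM=6
i=11 t=9 v=7: → [8,12); WM=7
i=12 t=11 v=7: → [8,12); WM=9; [4,8) fires=24
i=13 t=5 v=2: DROP (t<9-1); WM=9
i=14 t=16 v=3: → [16,20); WM=14; [8,12) fires=25
i=15 t=16 v=1: → [16,20); WM=14
i=16 t=9 v=8: DROP (t<14-1); WM=14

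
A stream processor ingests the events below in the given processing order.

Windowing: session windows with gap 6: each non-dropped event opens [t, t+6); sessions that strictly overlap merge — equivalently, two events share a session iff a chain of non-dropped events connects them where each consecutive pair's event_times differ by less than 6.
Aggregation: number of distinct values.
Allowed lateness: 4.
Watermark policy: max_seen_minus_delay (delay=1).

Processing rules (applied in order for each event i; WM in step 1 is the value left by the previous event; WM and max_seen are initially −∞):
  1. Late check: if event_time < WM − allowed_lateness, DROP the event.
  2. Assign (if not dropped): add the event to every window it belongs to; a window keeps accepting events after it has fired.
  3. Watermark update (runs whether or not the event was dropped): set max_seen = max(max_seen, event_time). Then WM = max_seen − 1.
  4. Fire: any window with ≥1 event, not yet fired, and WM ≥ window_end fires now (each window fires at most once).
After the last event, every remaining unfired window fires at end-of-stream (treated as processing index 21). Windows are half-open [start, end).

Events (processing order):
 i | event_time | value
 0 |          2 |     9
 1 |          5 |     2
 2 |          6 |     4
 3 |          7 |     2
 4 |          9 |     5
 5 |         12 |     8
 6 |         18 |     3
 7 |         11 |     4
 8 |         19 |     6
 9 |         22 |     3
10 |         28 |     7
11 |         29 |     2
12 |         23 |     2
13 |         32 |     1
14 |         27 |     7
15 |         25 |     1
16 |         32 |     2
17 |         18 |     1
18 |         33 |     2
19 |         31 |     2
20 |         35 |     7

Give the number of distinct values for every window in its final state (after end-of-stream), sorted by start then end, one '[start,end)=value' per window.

[2,18)=5 [18,41)=5

i=0 t=2 v=9: → [2,8); WM=1
i=1 t=5 v=2: → [2,11); WM=4
i=2 t=6 v=4: → [2,12); WM=5
i=3 t=7 v=2: → [2,13); WM=6
i=4 t=9 v=5: → [2,15); WM=8
i=5 t=12 v=8: → [2,18); WM=11
i=6 t=18 v=3: → [18,24); WM=17
i=7 t=11 v=4: DROP (t<17-4); WM=17
i=8 t=19 v=6: → [18,25); WM=18
i=9 t=22 v=3: → [18,28); WM=21
i=10 t=28 v=7: → [28,34); WM=27
i=11 t=29 v=2: → [28,35); WM=28
i=12 t=23 v=2: DROP (t<28-4); WM=28
i=13 t=32 v=1: → [28,38); WM=31
i=14 t=27 v=7: → [18,38); WM=31
i=15 t=25 v=1: DROP (t<31-4); WM=31
i=16 t=32 v=2: → [18,38); WM=31
i=17 t=18 v=1: DROP (t<31-4); WM=31
i=18 t=33 v=2: → [18,39); WM=32
i=19 t=31 v=2: → [18,39); WM=32
i=20 t=35 v=7: → [18,41); WM=34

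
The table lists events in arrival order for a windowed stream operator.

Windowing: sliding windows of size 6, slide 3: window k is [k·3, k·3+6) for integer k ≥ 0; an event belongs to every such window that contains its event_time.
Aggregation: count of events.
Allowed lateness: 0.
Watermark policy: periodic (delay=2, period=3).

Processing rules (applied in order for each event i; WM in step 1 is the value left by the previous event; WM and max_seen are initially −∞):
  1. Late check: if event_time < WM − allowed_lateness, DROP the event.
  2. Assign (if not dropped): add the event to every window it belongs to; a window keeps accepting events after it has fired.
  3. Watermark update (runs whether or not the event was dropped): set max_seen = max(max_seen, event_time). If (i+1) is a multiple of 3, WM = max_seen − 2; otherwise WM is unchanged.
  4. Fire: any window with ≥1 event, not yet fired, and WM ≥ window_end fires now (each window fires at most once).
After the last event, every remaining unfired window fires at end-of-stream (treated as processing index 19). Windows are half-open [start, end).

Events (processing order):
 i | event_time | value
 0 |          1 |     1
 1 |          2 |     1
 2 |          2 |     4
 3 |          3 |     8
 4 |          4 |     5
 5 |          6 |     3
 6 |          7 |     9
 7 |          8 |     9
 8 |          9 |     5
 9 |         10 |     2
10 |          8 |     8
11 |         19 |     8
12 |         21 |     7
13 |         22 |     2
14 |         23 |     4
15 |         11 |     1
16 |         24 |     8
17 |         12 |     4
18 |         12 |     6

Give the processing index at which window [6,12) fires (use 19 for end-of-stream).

i=0 t=1 v=1: → [0,6); WM=−∞
i=1 t=2 v=1: → [0,6); WM=−∞
i=2 t=2 v=4: → [0,6); WM=0
i=3 t=3 v=8: → [3,9),[0,6); WM=0
i=4 t=4 v=5: → [3,9),[0,6); WM=0
i=5 t=6 v=3: → [6,12),[3,9); WM=4
i=6 t=7 v=9: → [6,12),[3,9); WM=4
i=7 t=8 v=9: → [6,12),[3,9); WM=4
i=8 t=9 v=5: → [9,15),[6,12); WM=7; [0,6) fires=5
i=9 t=10 v=2: → [9,15),[6,12); WM=7
i=10 t=8 v=8: → [6,12),[3,9); WM=7
i=11 t=19 v=8: → [18,24),[15,21); WM=17; [3,9) fires=6 [6,12) fires=6 [9,15) fires=2
i=12 t=21 v=7: → [21,27),[18,24); WM=17
i=13 t=22 v=2: → [21,27),[18,24); WM=17
i=14 t=23 v=4: → [21,27),[18,24); WM=21; [15,21) fires=1
i=15 t=11 v=1: DROP (t<21-0); WM=21
i=16 t=24 v=8: → [24,30),[21,27); WM=21
i=17 t=12 v=4: DROP (t<21-0); WM=22
i=18 t=12 v=6: DROP (t<22-0); WM=22

11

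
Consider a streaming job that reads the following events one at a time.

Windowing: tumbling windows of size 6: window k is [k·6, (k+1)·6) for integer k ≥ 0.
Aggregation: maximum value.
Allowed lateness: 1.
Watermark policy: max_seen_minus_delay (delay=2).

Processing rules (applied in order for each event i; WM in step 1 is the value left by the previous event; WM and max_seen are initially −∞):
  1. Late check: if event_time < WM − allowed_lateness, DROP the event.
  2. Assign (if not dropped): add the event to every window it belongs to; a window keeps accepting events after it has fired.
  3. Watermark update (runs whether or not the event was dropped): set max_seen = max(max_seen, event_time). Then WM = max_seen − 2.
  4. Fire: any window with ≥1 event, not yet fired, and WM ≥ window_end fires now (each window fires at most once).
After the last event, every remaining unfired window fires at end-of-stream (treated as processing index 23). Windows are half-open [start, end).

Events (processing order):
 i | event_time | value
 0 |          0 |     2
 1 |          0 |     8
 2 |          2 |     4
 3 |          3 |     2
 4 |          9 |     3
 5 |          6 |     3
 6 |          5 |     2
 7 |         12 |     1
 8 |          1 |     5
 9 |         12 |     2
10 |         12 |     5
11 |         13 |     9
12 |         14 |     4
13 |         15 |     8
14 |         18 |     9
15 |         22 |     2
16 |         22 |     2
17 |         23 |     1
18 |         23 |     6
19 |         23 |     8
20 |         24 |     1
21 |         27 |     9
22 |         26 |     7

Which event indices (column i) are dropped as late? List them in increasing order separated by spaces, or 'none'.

6 8

i=0 t=0 v=2: → [0,6); WM=-2
i=1 t=0 v=8: → [0,6); WM=-2
i=2 t=2 v=4: → [0,6); WM=0
i=3 t=3 v=2: → [0,6); WM=1
i=4 t=9 v=3: → [6,12); WM=7; [0,6) fires=8
i=5 t=6 v=3: → [6,12); WM=7
i=6 t=5 v=2: DROP (t<7-1); WM=7
i=7 t=12 v=1: → [12,18); WM=10
i=8 t=1 v=5: DROP (t<10-1); WM=10
i=9 t=12 v=2: → [12,18); WM=10
i=10 t=12 v=5: → [12,18); WM=10
i=11 t=13 v=9: → [12,18); WM=11
i=12 t=14 v=4: → [12,18); WM=12; [6,12) fires=3
i=13 t=15 v=8: → [12,18); WM=13
i=14 t=18 v=9: → [18,24); WM=16
i=15 t=22 v=2: → [18,24); WM=20; [12,18) fires=9
i=16 t=22 v=2: → [18,24); WM=20
i=17 t=23 v=1: → [18,24); WM=21
i=18 t=23 v=6: → [18,24); WM=21
i=19 t=23 v=8: → [18,24); WM=21
i=20 t=24 v=1: → [24,30); WM=22
i=21 t=27 v=9: → [24,30); WM=25; [18,24) fires=9
i=22 t=26 v=7: → [24,30); WM=25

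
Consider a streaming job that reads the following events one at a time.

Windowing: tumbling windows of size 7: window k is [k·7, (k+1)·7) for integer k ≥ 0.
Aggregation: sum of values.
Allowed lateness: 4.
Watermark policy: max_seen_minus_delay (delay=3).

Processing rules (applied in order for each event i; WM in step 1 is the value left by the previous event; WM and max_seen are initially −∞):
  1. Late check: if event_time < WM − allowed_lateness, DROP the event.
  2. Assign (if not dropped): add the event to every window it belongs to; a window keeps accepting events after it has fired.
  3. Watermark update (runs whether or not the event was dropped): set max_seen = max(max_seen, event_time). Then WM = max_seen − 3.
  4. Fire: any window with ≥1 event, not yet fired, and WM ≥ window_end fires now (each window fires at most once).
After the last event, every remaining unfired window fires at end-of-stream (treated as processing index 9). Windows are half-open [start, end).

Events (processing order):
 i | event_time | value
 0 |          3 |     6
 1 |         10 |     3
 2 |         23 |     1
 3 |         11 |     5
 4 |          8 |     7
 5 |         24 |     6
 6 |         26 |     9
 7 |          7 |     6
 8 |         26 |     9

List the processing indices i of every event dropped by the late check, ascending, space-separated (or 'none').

3 4 7

i=0 t=3 v=6: → [0,7); WM=0
i=1 t=10 v=3: → [7,14); WM=7; [0,7) fires=6
i=2 t=23 v=1: → [21,28); WM=20; [7,14) fires=3
i=3 t=11 v=5: DROP (t<20-4); WM=20
i=4 t=8 v=7: DROP (t<20-4); WM=20
i=5 t=24 v=6: → [21,28); WM=21
i=6 t=26 v=9: → [21,28); WM=23
i=7 t=7 v=6: DROP (t<23-4); WM=23
i=8 t=26 v=9: → [21,28); WM=23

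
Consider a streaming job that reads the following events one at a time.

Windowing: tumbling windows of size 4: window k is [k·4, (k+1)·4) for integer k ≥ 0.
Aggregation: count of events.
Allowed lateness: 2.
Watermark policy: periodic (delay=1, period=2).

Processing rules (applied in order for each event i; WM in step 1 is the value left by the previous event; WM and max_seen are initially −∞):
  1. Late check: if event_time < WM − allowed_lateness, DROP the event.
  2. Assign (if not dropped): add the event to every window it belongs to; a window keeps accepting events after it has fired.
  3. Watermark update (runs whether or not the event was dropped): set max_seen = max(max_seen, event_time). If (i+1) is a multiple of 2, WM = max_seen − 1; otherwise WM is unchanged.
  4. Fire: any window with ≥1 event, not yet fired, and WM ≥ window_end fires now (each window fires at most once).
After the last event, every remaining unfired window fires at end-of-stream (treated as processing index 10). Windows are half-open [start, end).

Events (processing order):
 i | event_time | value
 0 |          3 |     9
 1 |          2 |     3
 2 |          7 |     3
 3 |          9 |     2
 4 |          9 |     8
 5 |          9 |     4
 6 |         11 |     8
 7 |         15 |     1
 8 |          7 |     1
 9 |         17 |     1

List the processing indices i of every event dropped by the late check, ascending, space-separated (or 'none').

8

i=0 t=3 v=9: → [0,4); WM=−∞
i=1 t=2 v=3: → [0,4); WM=2
i=2 t=7 v=3: → [4,8); WM=2
i=3 t=9 v=2: → [8,12); WM=8; [0,4) fires=2 [4,8) fires=1
i=4 t=9 v=8: → [8,12); WM=8
i=5 t=9 v=4: → [8,12); WM=8
i=6 t=11 v=8: → [8,12); WM=8
i=7 t=15 v=1: → [12,16); WM=14; [8,12) fires=4
i=8 t=7 v=1: DROP (t<14-2); WM=14
i=9 t=17 v=1: → [16,20); WM=16; [12,16) fires=1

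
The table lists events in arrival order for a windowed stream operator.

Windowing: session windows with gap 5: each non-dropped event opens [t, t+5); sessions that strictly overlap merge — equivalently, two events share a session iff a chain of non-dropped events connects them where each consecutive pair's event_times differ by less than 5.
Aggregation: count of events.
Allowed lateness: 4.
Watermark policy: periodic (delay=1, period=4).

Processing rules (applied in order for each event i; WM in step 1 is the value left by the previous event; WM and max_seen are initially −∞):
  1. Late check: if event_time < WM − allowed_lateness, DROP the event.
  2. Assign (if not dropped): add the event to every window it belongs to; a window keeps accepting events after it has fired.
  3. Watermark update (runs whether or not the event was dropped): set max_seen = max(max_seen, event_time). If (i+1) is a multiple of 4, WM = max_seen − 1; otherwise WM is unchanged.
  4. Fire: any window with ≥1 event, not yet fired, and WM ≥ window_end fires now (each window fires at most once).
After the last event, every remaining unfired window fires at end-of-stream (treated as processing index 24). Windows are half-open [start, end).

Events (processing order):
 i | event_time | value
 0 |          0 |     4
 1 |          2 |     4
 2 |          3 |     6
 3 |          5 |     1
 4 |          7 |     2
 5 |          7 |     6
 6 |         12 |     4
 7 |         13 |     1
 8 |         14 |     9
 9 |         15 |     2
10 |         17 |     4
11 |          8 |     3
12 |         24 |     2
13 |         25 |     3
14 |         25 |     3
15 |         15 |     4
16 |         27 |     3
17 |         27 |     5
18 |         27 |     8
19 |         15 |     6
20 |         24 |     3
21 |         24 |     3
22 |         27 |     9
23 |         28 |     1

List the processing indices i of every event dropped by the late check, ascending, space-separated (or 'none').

i=0 t=0 v=4: → [0,5); WM=−∞
i=1 t=2 v=4: → [0,7); WM=−∞
i=2 t=3 v=6: → [0,8); WM=−∞
i=3 t=5 v=1: → [0,10); WM=4
i=4 t=7 v=2: → [0,12); WM=4
i=5 t=7 v=6: → [0,12); WM=4
i=6 t=12 v=4: → [12,17); WM=4
i=7 t=13 v=1: → [12,18); WM=12
i=8 t=14 v=9: → [12,19); WM=12
i=9 t=15 v=2: → [12,20); WM=12
i=10 t=17 v=4: → [12,22); WM=12
i=11 t=8 v=3: → [0,22); WM=16
i=12 t=24 v=2: → [24,29); WM=16
i=13 t=25 v=3: → [24,30); WM=16
i=14 t=25 v=3: → [24,30); WM=16
i=15 t=15 v=4: → [0,22); WM=24
i=16 t=27 v=3: → [24,32); WM=24
i=17 t=27 v=5: → [24,32); WM=24
i=18 t=27 v=8: → [24,32); WM=24
i=19 t=15 v=6: DROP (t<24-4); WM=26
i=20 t=24 v=3: → [24,32); WM=26
i=21 t=24 v=3: → [24,32); WM=26
i=22 t=27 v=9: → [24,32); WM=26
i=23 t=28 v=1: → [24,33); WM=27

19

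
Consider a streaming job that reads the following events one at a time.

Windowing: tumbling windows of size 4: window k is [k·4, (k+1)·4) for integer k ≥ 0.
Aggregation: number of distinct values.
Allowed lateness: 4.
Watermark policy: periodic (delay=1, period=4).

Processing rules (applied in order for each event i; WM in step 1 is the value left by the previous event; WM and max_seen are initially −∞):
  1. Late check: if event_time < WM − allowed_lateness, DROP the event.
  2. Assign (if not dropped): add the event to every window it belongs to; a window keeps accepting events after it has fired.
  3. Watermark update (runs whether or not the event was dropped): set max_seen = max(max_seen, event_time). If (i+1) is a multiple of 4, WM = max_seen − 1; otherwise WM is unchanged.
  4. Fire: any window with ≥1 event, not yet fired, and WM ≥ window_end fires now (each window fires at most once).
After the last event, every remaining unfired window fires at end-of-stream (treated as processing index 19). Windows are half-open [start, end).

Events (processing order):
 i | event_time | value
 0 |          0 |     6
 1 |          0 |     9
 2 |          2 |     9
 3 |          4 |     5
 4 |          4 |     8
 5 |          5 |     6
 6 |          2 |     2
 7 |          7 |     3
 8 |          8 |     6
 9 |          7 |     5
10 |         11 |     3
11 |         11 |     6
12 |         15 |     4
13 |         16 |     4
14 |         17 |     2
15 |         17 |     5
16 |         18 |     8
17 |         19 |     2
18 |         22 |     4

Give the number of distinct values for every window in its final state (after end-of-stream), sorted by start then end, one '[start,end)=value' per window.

i=0 t=0 v=6: → [0,4); WM=−∞
i=1 t=0 v=9: → [0,4); WM=−∞
i=2 t=2 v=9: → [0,4); WM=−∞
i=3 t=4 v=5: → [4,8); WM=3
i=4 t=4 v=8: → [4,8); WM=3
i=5 t=5 v=6: → [4,8); WM=3
i=6 t=2 v=2: → [0,4); WM=3
i=7 t=7 v=3: → [4,8); WM=6; [0,4) fires=3
i=8 t=8 v=6: → [8,12); WM=6
i=9 t=7 v=5: → [4,8); WM=6
i=10 t=11 v=3: → [8,12); WM=6
i=11 t=11 v=6: → [8,12); WM=10; [4,8) fires=4
i=12 t=15 v=4: → [12,16); WM=10
i=13 t=16 v=4: → [16,20); WM=10
i=14 t=17 v=2: → [16,20); WM=10
i=15 t=17 v=5: → [16,20); WM=16; [8,12) fires=2 [12,16) fires=1
i=16 t=18 v=8: → [16,20); WM=16
i=17 t=19 v=2: → [16,20); WM=16
i=18 t=22 v=4: → [20,24); WM=16

[0,4)=3 [4,8)=4 [8,12)=2 [12,16)=1 [16,20)=4 [20,24)=1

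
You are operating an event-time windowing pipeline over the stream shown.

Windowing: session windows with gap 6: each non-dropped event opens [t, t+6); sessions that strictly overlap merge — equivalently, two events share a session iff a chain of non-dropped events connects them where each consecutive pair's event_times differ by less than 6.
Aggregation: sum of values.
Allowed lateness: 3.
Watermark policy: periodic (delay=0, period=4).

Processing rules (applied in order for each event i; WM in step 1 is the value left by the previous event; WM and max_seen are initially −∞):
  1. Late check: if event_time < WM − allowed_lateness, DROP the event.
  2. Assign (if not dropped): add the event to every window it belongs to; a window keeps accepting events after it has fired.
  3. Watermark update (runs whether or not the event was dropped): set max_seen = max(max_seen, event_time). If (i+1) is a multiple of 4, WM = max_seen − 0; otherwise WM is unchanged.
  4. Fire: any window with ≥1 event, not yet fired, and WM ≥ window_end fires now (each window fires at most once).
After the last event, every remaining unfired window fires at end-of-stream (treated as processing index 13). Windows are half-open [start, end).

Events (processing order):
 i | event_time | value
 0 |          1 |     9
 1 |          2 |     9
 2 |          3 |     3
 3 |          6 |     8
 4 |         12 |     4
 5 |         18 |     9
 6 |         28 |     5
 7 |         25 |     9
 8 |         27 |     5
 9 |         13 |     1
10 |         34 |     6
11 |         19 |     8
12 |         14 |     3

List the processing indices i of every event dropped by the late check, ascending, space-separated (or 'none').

9 11 12

i=0 t=1 v=9: → [1,7); WM=−∞
i=1 t=2 v=9: → [1,8); WM=−∞
i=2 t=3 v=3: → [1,9); WM=−∞
i=3 t=6 v=8: → [1,12); WM=6
i=4 t=12 v=4: → [12,18); WM=6
i=5 t=18 v=9: → [18,24); WM=6
i=6 t=28 v=5: → [28,34); WM=6
i=7 t=25 v=9: → [25,34); WM=28
i=8 t=27 v=5: → [25,34); WM=28
i=9 t=13 v=1: DROP (t<28-3); WM=28
i=10 t=34 v=6: → [34,40); WM=28
i=11 t=19 v=8: DROP (t<28-3); WM=34
i=12 t=14 v=3: DROP (t<34-3); WM=34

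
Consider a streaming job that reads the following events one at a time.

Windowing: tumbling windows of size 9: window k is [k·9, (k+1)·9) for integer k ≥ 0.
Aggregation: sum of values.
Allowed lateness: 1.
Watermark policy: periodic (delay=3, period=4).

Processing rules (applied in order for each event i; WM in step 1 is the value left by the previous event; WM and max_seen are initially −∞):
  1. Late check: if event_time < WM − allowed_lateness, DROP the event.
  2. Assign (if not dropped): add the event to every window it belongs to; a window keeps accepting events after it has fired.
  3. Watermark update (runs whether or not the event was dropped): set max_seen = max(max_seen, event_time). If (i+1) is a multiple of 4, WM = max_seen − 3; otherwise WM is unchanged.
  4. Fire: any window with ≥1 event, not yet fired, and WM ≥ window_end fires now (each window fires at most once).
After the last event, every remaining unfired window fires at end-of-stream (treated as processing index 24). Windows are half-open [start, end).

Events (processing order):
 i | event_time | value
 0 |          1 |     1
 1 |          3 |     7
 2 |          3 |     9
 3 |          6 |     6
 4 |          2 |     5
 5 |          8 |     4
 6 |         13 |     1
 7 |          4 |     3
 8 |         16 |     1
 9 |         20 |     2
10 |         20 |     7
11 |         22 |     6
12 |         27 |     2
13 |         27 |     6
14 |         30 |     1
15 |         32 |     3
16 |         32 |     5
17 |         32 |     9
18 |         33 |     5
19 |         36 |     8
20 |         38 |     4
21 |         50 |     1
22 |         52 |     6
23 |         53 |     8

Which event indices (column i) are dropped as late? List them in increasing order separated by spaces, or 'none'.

none

i=0 t=1 v=1: → [0,9); WM=−∞
i=1 t=3 v=7: → [0,9); WM=−∞
i=2 t=3 v=9: → [0,9); WM=−∞
i=3 t=6 v=6: → [0,9); WM=3
i=4 t=2 v=5: → [0,9); WM=3
i=5 t=8 v=4: → [0,9); WM=3
i=6 t=13 v=1: → [9,18); WM=3
i=7 t=4 v=3: → [0,9); WM=10; [0,9) fires=35
i=8 t=16 v=1: → [9,18); WM=10
i=9 t=20 v=2: → [18,27); WM=10
i=10 t=20 v=7: → [18,27); WM=10
i=11 t=22 v=6: → [18,27); WM=19; [9,18) fires=2
i=12 t=27 v=2: → [27,36); WM=19
i=13 t=27 v=6: → [27,36); WM=19
i=14 t=30 v=1: → [27,36); WM=19
i=15 t=32 v=3: → [27,36); WM=29; [18,27) fires=15
i=16 t=32 v=5: → [27,36); WM=29
i=17 t=32 v=9: → [27,36); WM=29
i=18 t=33 v=5: → [27,36); WM=29
i=19 t=36 v=8: → [36,45); WM=33
i=20 t=38 v=4: → [36,45); WM=33
i=21 t=50 v=1: → [45,54); WM=33
i=22 t=52 v=6: → [45,54); WM=33
i=23 t=53 v=8: → [45,54); WM=50; [27,36) fires=31 [36,45) fires=12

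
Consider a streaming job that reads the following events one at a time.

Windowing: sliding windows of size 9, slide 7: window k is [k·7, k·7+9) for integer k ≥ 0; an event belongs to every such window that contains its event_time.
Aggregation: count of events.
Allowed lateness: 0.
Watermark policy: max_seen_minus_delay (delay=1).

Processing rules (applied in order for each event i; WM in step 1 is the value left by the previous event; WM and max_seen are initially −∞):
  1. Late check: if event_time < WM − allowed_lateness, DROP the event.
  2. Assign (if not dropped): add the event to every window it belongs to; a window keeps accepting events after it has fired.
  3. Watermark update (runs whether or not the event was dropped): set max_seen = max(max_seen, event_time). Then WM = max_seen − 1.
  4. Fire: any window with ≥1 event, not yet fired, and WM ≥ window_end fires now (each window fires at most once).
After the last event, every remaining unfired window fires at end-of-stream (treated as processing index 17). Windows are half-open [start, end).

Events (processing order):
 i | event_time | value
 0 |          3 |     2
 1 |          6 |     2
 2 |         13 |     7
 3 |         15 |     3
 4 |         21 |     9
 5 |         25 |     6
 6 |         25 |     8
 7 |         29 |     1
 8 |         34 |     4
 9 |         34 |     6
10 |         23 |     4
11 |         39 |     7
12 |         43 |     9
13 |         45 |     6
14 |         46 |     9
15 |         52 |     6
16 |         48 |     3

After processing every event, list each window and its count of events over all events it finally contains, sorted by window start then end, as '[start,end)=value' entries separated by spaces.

[0,9)=2 [7,16)=2 [14,23)=2 [21,30)=4 [28,37)=3 [35,44)=2 [42,51)=3 [49,58)=1

i=0 t=3 v=2: → [0,9); WM=2
i=1 t=6 v=2: → [0,9); WM=5
i=2 t=13 v=7: → [7,16); WM=12; [0,9) fires=2
i=3 t=15 v=3: → [14,23),[7,16); WM=14
i=4 t=21 v=9: → [21,30),[14,23); WM=20; [7,16) fires=2
i=5 t=25 v=6: → [21,30); WM=24; [14,23) fires=2
i=6 t=25 v=8: → [21,30); WM=24
i=7 t=29 v=1: → [28,37),[21,30); WM=28
i=8 t=34 v=4: → [28,37); WM=33; [21,30) fires=4
i=9 t=34 v=6: → [28,37); WM=33
i=10 t=23 v=4: DROP (t<33-0); WM=33
i=11 t=39 v=7: → [35,44); WM=38; [28,37) fires=3
i=12 t=43 v=9: → [42,51),[35,44); WM=42
i=13 t=45 v=6: → [42,51); WM=44; [35,44) fires=2
i=14 t=46 v=9: → [42,51); WM=45
i=15 t=52 v=6: → [49,58); WM=51; [42,51) fires=3
i=16 t=48 v=3: DROP (t<51-0); WM=51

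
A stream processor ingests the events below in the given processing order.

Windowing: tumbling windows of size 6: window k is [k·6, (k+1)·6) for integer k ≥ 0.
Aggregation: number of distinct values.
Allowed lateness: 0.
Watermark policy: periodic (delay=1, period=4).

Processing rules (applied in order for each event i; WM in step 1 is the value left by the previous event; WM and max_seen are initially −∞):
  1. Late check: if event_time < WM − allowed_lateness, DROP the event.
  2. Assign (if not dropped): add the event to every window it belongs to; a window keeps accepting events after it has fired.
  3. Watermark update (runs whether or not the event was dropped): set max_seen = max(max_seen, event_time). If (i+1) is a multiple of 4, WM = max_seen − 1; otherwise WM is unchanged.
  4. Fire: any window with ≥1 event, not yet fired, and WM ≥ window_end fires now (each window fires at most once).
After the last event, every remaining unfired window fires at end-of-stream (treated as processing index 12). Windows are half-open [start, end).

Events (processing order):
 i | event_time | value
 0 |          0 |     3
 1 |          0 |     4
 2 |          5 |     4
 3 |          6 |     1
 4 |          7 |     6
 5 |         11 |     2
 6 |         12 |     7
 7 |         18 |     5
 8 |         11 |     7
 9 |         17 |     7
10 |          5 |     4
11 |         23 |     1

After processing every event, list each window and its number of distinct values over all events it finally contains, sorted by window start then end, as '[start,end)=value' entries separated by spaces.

[0,6)=2 [6,12)=3 [12,18)=1 [18,24)=2

i=0 t=0 v=3: → [0,6); WM=−∞
i=1 t=0 v=4: → [0,6); WM=−∞
i=2 t=5 v=4: → [0,6); WM=−∞
i=3 t=6 v=1: → [6,12); WM=5
i=4 t=7 v=6: → [6,12); WM=5
i=5 t=11 v=2: → [6,12); WM=5
i=6 t=12 v=7: → [12,18); WM=5
i=7 t=18 v=5: → [18,24); WM=17; [0,6) fires=2 [6,12) fires=3
i=8 t=11 v=7: DROP (t<17-0); WM=17
i=9 t=17 v=7: → [12,18); WM=17
i=10 t=5 v=4: DROP (t<17-0); WM=17
i=11 t=23 v=1: → [18,24); WM=22; [12,18) fires=1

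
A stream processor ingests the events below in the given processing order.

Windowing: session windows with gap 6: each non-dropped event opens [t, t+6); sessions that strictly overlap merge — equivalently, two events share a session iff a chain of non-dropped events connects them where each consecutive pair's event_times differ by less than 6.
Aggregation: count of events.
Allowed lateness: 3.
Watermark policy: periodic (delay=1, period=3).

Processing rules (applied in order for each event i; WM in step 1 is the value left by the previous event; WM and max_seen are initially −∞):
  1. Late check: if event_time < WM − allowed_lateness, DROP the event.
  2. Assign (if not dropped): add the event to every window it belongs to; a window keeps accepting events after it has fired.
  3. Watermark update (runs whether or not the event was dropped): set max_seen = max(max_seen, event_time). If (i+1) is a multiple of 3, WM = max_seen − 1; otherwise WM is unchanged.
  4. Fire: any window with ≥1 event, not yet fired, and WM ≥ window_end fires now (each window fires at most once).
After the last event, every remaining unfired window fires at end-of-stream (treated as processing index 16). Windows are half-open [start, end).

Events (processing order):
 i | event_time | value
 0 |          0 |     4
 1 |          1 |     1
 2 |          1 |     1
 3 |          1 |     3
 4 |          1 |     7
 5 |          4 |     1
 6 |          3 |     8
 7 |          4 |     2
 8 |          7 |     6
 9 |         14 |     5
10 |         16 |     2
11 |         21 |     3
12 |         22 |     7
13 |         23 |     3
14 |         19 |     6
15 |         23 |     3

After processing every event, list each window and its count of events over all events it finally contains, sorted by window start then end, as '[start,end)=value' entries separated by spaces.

[0,13)=9 [14,29)=7

i=0 t=0 v=4: → [0,6); WM=−∞
i=1 t=1 v=1: → [0,7); WM=−∞
i=2 t=1 v=1: → [0,7); WM=0
i=3 t=1 v=3: → [0,7); WM=0
i=4 t=1 v=7: → [0,7); WM=0
i=5 t=4 v=1: → [0,10); WM=3
i=6 t=3 v=8: → [0,10); WM=3
i=7 t=4 v=2: → [0,10); WM=3
i=8 t=7 v=6: → [0,13); WM=6
i=9 t=14 v=5: → [14,20); WM=6
i=10 t=16 v=2: → [14,22); WM=6
i=11 t=21 v=3: → [14,27); WM=20
i=12 t=22 v=7: → [14,28); WM=20
i=13 t=23 v=3: → [14,29); WM=20
i=14 t=19 v=6: → [14,29); WM=22
i=15 t=23 v=3: → [14,29); WM=22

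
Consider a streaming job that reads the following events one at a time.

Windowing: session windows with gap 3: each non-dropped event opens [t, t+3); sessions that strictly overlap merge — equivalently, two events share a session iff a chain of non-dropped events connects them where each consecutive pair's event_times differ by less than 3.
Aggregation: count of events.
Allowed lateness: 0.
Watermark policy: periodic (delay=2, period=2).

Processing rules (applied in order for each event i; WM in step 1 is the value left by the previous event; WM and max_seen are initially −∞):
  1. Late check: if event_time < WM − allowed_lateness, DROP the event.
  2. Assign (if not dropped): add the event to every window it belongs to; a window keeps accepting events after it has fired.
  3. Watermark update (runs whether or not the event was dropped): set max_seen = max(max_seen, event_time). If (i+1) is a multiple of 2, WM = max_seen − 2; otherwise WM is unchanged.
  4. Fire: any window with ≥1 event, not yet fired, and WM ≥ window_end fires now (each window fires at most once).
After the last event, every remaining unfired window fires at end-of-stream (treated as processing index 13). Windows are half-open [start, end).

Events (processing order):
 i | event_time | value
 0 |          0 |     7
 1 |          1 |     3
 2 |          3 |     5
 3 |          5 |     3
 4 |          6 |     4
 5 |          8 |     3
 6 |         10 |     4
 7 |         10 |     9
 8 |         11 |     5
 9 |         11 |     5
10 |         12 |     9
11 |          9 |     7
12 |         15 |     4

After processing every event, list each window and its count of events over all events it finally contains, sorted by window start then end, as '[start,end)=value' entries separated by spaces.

i=0 t=0 v=7: → [0,3); WM=−∞
i=1 t=1 v=3: → [0,4); WM=-1
i=2 t=3 v=5: → [0,6); WM=-1
i=3 t=5 v=3: → [0,8); WM=3
i=4 t=6 v=4: → [0,9); WM=3
i=5 t=8 v=3: → [0,11); WM=6
i=6 t=10 v=4: → [0,13); WM=6
i=7 t=10 v=9: → [0,13); WM=8
i=8 t=11 v=5: → [0,14); WM=8
i=9 t=11 v=5: → [0,14); WM=9
i=10 t=12 v=9: → [0,15); WM=9
i=11 t=9 v=7: → [0,15); WM=10
i=12 t=15 v=4: → [15,18); WM=10

[0,15)=12 [15,18)=1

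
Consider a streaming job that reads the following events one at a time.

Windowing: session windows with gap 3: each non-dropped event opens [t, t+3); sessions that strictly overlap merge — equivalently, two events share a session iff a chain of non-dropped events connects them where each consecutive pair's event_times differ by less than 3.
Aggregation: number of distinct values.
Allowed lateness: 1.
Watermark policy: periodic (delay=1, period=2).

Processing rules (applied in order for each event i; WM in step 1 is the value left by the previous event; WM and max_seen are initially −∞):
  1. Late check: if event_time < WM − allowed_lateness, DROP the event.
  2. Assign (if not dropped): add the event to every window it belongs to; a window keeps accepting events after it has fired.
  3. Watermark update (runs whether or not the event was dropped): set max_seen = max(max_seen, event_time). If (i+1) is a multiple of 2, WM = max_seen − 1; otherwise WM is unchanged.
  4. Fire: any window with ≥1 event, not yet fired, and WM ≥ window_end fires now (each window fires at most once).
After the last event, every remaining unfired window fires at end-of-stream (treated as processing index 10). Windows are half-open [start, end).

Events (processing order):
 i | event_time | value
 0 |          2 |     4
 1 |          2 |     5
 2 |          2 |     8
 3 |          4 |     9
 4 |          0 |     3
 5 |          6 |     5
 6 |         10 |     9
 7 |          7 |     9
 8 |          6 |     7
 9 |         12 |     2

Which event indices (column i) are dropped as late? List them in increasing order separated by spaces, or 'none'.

i=0 t=2 v=4: → [2,5); WM=−∞
i=1 t=2 v=5: → [2,5); WM=1
i=2 t=2 v=8: → [2,5); WM=1
i=3 t=4 v=9: → [2,7); WM=3
i=4 t=0 v=3: DROP (t<3-1); WM=3
i=5 t=6 v=5: → [2,9); WM=5
i=6 t=10 v=9: → [10,13); WM=5
i=7 t=7 v=9: → [2,10); WM=9
i=8 t=6 v=7: DROP (t<9-1); WM=9
i=9 t=12 v=2: → [10,15); WM=11

4 8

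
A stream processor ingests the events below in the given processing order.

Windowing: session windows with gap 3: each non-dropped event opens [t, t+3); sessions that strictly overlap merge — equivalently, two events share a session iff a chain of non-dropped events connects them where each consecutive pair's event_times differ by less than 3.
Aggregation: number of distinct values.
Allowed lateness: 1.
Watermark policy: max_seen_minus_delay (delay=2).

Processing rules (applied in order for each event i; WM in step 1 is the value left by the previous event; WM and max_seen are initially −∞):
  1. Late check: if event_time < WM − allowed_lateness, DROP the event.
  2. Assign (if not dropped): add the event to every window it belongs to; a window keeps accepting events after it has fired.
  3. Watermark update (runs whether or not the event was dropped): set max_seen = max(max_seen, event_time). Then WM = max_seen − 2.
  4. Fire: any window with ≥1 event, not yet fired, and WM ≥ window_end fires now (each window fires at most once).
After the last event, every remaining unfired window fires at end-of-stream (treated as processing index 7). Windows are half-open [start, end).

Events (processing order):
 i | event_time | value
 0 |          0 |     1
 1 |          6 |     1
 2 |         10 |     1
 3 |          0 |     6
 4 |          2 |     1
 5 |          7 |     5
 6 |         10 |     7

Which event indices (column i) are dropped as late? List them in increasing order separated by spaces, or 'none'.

3 4

i=0 t=0 v=1: → [0,3); WM=-2
i=1 t=6 v=1: → [6,9); WM=4
i=2 t=10 v=1: → [10,13); WM=8
i=3 t=0 v=6: DROP (t<8-1); WM=8
i=4 t=2 v=1: DROP (t<8-1); WM=8
i=5 t=7 v=5: → [6,10); WM=8
i=6 t=10 v=7: → [10,13); WM=8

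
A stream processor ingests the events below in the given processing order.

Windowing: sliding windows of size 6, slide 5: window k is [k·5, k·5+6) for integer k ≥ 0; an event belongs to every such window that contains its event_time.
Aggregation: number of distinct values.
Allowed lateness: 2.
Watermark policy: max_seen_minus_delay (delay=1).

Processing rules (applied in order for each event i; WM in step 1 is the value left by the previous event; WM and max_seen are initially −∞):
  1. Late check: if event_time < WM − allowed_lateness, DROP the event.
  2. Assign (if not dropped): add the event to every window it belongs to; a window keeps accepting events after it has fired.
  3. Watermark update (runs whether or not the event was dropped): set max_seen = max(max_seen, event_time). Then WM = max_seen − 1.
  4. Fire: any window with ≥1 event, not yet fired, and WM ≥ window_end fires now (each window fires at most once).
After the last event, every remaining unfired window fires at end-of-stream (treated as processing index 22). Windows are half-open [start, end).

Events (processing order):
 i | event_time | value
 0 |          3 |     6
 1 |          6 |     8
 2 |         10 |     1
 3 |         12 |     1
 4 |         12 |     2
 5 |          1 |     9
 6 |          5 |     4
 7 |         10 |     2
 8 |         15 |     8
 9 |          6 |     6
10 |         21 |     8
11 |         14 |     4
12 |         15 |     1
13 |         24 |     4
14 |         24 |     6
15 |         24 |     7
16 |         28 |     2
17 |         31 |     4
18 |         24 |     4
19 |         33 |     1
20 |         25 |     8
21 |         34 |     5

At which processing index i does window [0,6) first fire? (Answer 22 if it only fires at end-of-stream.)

i=0 t=3 v=6: → [0,6); WM=2
i=1 t=6 v=8: → [5,11); WM=5
i=2 t=10 v=1: → [10,16),[5,11); WM=9; [0,6) fires=1
i=3 t=12 v=1: → [10,16); WM=11; [5,11) fires=2
i=4 t=12 v=2: → [10,16); WM=11
i=5 t=1 v=9: DROP (t<11-2); WM=11
i=6 t=5 v=4: DROP (t<11-2); WM=11
i=7 t=10 v=2: → [10,16),[5,11); WM=11
i=8 t=15 v=8: → [15,21),[10,16); WM=14
i=9 t=6 v=6: DROP (t<14-2); WM=14
i=10 t=21 v=8: → [20,26); WM=20; [10,16) fires=3
i=11 t=14 v=4: DROP (t<20-2); WM=20
i=12 t=15 v=1: DROP (t<20-2); WM=20
i=13 t=24 v=4: → [20,26); WM=23; [15,21) fires=1
i=14 t=24 v=6: → [20,26); WM=23
i=15 t=24 v=7: → [20,26); WM=23
i=16 t=28 v=2: → [25,31); WM=27; [20,26) fires=4
i=17 t=31 v=4: → [30,36); WM=30
i=18 t=24 v=4: DROP (t<30-2); WM=30
i=19 t=33 v=1: → [30,36); WM=32; [25,31) fires=1
i=20 t=25 v=8: DROP (t<32-2); WM=32
i=21 t=34 v=5: → [30,36); WM=33

2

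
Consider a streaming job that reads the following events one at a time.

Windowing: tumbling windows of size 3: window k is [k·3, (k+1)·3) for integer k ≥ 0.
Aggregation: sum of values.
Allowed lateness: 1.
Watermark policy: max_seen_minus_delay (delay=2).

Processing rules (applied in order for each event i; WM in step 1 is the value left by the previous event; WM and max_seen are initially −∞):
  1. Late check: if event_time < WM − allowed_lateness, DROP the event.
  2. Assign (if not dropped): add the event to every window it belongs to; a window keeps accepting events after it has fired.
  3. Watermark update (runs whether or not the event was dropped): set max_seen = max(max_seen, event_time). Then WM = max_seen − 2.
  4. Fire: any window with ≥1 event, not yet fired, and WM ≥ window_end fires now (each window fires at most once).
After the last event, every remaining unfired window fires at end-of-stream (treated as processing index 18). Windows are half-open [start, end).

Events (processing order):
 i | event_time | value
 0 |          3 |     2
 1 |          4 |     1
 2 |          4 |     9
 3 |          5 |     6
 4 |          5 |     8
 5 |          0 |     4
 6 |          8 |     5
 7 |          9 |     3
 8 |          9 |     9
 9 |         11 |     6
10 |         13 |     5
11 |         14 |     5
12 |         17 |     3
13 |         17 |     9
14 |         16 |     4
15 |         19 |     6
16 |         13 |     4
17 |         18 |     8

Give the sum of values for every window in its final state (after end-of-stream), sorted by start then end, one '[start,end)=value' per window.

i=0 t=3 v=2: → [3,6); WM=1
i=1 t=4 v=1: → [3,6); WM=2
i=2 t=4 v=9: → [3,6); WM=2
i=3 t=5 v=6: → [3,6); WM=3
i=4 t=5 v=8: → [3,6); WM=3
i=5 t=0 v=4: DROP (t<3-1); WM=3
i=6 t=8 v=5: → [6,9); WM=6; [3,6) fires=26
i=7 t=9 v=3: → [9,12); WM=7
i=8 t=9 v=9: → [9,12); WM=7
i=9 t=11 v=6: → [9,12); WM=9; [6,9) fires=5
i=10 t=13 v=5: → [12,15); WM=11
i=11 t=14 v=5: → [12,15); WM=12; [9,12) fires=18
i=12 t=17 v=3: → [15,18); WM=15; [12,15) fires=10
i=13 t=17 v=9: → [15,18); WM=15
i=14 t=16 v=4: → [15,18); WM=15
i=15 t=19 v=6: → [18,21); WM=17
i=16 t=13 v=4: DROP (t<17-1); WM=17
i=17 t=18 v=8: → [18,21); WM=17

[3,6)=26 [6,9)=5 [9,12)=18 [12,15)=10 [15,18)=16 [18,21)=14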